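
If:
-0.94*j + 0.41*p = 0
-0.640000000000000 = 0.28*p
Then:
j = -1.00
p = -2.29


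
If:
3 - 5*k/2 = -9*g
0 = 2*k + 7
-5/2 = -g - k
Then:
No Solution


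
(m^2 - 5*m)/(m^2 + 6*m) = (m - 5)/(m + 6)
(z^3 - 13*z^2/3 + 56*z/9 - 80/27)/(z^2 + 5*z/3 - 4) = (z^2 - 3*z + 20/9)/(z + 3)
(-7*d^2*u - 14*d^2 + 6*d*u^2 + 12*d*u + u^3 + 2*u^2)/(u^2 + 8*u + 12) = (-7*d^2 + 6*d*u + u^2)/(u + 6)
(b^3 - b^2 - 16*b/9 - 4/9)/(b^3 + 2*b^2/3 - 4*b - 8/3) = (b + 1/3)/(b + 2)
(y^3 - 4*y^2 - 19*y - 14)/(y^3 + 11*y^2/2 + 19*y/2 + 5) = 2*(y - 7)/(2*y + 5)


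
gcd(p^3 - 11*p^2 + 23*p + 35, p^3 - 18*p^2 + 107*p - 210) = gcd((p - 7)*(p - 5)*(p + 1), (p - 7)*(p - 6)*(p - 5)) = p^2 - 12*p + 35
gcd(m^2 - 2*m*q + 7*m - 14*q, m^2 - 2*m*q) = -m + 2*q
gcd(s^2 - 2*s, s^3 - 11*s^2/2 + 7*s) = s^2 - 2*s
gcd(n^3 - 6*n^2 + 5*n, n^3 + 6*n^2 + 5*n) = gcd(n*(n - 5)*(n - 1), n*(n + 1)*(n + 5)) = n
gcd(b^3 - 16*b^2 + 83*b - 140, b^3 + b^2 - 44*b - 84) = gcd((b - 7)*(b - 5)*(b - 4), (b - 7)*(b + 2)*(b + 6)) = b - 7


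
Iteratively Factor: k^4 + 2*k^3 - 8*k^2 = (k - 2)*(k^3 + 4*k^2) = k*(k - 2)*(k^2 + 4*k) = k*(k - 2)*(k + 4)*(k)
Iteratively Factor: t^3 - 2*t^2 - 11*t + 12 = (t - 1)*(t^2 - t - 12) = (t - 4)*(t - 1)*(t + 3)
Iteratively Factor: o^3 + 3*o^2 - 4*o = (o)*(o^2 + 3*o - 4) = o*(o - 1)*(o + 4)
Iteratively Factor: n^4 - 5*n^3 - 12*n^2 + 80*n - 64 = (n - 4)*(n^3 - n^2 - 16*n + 16) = (n - 4)*(n - 1)*(n^2 - 16) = (n - 4)^2*(n - 1)*(n + 4)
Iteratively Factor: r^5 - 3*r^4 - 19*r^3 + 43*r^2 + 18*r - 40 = (r - 5)*(r^4 + 2*r^3 - 9*r^2 - 2*r + 8) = (r - 5)*(r + 1)*(r^3 + r^2 - 10*r + 8) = (r - 5)*(r - 2)*(r + 1)*(r^2 + 3*r - 4) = (r - 5)*(r - 2)*(r + 1)*(r + 4)*(r - 1)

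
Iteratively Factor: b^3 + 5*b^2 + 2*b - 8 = (b + 2)*(b^2 + 3*b - 4) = (b + 2)*(b + 4)*(b - 1)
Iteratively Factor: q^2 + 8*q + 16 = (q + 4)*(q + 4)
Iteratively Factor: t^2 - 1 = (t + 1)*(t - 1)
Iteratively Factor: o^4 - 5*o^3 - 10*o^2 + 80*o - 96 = (o - 2)*(o^3 - 3*o^2 - 16*o + 48) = (o - 3)*(o - 2)*(o^2 - 16) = (o - 4)*(o - 3)*(o - 2)*(o + 4)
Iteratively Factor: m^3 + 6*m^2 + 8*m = (m)*(m^2 + 6*m + 8) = m*(m + 4)*(m + 2)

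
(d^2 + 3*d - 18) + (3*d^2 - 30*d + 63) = 4*d^2 - 27*d + 45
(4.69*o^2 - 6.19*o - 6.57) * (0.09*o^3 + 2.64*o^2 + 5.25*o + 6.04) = 0.4221*o^5 + 11.8245*o^4 + 7.6896*o^3 - 21.5147*o^2 - 71.8801*o - 39.6828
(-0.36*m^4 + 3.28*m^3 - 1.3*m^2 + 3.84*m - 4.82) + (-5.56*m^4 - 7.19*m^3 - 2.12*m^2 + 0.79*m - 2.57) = -5.92*m^4 - 3.91*m^3 - 3.42*m^2 + 4.63*m - 7.39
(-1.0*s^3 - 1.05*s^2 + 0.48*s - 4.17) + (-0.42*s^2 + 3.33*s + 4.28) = -1.0*s^3 - 1.47*s^2 + 3.81*s + 0.11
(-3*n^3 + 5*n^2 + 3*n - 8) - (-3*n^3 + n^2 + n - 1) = 4*n^2 + 2*n - 7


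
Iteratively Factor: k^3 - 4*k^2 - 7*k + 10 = (k - 1)*(k^2 - 3*k - 10) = (k - 1)*(k + 2)*(k - 5)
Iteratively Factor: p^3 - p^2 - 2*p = (p + 1)*(p^2 - 2*p) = p*(p + 1)*(p - 2)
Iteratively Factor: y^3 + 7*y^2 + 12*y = (y + 4)*(y^2 + 3*y) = y*(y + 4)*(y + 3)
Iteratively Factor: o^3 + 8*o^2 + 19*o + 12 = (o + 3)*(o^2 + 5*o + 4) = (o + 3)*(o + 4)*(o + 1)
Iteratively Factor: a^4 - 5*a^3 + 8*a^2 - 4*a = (a)*(a^3 - 5*a^2 + 8*a - 4) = a*(a - 2)*(a^2 - 3*a + 2) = a*(a - 2)*(a - 1)*(a - 2)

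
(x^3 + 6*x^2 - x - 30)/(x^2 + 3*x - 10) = x + 3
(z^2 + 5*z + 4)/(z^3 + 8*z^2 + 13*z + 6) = (z + 4)/(z^2 + 7*z + 6)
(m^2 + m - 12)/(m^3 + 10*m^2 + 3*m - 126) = (m + 4)/(m^2 + 13*m + 42)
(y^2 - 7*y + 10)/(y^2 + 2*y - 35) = (y - 2)/(y + 7)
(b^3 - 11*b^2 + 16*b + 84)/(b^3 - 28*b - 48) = (b - 7)/(b + 4)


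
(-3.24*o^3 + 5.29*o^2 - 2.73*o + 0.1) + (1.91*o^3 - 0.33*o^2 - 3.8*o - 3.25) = -1.33*o^3 + 4.96*o^2 - 6.53*o - 3.15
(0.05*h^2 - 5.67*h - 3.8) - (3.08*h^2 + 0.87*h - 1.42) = -3.03*h^2 - 6.54*h - 2.38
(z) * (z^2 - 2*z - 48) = z^3 - 2*z^2 - 48*z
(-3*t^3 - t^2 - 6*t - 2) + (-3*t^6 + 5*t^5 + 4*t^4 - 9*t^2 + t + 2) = -3*t^6 + 5*t^5 + 4*t^4 - 3*t^3 - 10*t^2 - 5*t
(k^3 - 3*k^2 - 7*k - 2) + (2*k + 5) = k^3 - 3*k^2 - 5*k + 3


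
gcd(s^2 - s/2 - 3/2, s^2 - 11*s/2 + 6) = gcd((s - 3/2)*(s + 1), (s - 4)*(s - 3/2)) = s - 3/2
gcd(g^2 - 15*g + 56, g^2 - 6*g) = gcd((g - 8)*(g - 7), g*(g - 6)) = 1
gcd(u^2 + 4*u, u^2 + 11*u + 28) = u + 4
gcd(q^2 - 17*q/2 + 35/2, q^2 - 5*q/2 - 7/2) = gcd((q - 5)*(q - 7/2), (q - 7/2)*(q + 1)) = q - 7/2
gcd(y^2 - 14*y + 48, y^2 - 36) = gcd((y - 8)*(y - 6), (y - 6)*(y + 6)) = y - 6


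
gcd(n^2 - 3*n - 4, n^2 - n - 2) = n + 1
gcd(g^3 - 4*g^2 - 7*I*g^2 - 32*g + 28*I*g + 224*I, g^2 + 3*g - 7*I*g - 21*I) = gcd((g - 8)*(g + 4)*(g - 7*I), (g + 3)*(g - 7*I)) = g - 7*I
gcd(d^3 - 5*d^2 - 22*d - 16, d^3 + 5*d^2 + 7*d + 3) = d + 1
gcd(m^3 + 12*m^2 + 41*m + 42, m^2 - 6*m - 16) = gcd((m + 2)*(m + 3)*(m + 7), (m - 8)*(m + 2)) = m + 2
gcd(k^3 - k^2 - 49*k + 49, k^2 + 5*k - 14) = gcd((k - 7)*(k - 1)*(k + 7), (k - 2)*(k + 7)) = k + 7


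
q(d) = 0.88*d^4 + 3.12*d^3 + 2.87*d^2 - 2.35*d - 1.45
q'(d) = 3.52*d^3 + 9.36*d^2 + 5.74*d - 2.35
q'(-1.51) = -1.79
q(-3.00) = 18.47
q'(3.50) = 283.32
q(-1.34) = 2.18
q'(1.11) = 20.37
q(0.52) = -1.39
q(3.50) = 291.31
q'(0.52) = 3.66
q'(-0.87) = -2.58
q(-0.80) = 1.03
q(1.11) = 5.08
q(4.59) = 740.54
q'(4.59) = 561.59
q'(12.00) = 7496.93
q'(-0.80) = -2.75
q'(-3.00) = -30.37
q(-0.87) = 1.22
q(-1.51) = 2.48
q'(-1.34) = -1.70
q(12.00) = 24022.67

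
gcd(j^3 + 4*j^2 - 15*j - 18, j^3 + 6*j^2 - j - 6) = j^2 + 7*j + 6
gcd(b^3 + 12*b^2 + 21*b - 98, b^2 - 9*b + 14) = b - 2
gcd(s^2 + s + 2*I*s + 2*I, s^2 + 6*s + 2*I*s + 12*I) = s + 2*I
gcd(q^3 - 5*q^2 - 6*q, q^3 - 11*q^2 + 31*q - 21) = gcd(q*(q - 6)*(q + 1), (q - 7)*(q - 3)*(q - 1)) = 1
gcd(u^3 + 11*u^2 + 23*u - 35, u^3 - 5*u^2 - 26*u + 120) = u + 5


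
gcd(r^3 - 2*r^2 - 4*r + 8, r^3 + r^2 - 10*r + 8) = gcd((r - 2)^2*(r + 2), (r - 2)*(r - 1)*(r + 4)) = r - 2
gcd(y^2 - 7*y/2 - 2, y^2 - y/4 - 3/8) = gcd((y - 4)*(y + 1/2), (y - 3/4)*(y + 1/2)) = y + 1/2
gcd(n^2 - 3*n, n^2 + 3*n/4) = n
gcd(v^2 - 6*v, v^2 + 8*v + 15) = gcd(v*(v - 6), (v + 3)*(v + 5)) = 1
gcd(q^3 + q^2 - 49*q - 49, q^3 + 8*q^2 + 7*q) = q^2 + 8*q + 7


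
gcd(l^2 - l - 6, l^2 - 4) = l + 2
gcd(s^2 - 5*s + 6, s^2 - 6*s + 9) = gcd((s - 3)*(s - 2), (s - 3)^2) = s - 3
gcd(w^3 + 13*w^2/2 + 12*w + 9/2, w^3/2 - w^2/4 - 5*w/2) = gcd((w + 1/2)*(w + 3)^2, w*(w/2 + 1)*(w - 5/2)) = 1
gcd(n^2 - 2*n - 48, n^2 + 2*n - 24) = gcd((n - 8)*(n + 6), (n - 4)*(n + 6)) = n + 6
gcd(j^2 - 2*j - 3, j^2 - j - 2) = j + 1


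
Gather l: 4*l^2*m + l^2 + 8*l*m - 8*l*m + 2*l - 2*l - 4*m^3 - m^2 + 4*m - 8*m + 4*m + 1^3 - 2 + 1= l^2*(4*m + 1) - 4*m^3 - m^2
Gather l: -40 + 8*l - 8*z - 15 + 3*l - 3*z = 11*l - 11*z - 55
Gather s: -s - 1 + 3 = 2 - s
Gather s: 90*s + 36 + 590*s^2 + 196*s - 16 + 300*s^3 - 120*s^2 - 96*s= 300*s^3 + 470*s^2 + 190*s + 20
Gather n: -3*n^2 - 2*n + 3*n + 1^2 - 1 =-3*n^2 + n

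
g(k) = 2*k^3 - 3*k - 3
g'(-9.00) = 483.00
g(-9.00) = -1434.00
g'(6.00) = 213.00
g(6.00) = 411.00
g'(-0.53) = -1.31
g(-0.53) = -1.71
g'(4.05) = 95.42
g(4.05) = 117.71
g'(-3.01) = 51.36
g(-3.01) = -48.51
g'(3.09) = 54.29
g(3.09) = 46.74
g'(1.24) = 6.23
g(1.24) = -2.91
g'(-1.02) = 3.24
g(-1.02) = -2.06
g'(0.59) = -0.91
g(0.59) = -4.36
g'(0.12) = -2.91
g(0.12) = -3.36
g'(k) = 6*k^2 - 3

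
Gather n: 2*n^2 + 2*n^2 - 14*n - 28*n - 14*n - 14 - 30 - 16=4*n^2 - 56*n - 60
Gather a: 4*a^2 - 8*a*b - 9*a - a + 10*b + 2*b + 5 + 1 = 4*a^2 + a*(-8*b - 10) + 12*b + 6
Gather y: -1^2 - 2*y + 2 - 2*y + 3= 4 - 4*y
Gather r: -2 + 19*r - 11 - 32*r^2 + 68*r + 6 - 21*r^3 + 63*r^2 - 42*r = -21*r^3 + 31*r^2 + 45*r - 7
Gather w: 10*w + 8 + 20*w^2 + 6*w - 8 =20*w^2 + 16*w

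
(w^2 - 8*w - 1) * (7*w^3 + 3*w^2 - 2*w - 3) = 7*w^5 - 53*w^4 - 33*w^3 + 10*w^2 + 26*w + 3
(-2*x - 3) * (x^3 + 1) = -2*x^4 - 3*x^3 - 2*x - 3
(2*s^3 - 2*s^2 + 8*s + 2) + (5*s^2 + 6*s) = 2*s^3 + 3*s^2 + 14*s + 2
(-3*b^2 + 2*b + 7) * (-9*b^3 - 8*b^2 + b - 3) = 27*b^5 + 6*b^4 - 82*b^3 - 45*b^2 + b - 21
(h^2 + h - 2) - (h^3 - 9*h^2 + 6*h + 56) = -h^3 + 10*h^2 - 5*h - 58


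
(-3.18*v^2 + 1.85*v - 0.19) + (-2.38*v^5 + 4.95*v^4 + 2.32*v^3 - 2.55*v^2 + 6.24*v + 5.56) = -2.38*v^5 + 4.95*v^4 + 2.32*v^3 - 5.73*v^2 + 8.09*v + 5.37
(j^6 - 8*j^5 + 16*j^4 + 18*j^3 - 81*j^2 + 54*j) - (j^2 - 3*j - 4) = j^6 - 8*j^5 + 16*j^4 + 18*j^3 - 82*j^2 + 57*j + 4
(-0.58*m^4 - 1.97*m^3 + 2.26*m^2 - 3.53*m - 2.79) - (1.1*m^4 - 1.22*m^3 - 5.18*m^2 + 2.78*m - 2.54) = -1.68*m^4 - 0.75*m^3 + 7.44*m^2 - 6.31*m - 0.25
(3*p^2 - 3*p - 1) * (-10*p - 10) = -30*p^3 + 40*p + 10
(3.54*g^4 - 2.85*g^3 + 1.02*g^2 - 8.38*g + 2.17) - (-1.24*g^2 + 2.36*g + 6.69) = 3.54*g^4 - 2.85*g^3 + 2.26*g^2 - 10.74*g - 4.52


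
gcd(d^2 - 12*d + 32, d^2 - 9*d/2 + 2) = d - 4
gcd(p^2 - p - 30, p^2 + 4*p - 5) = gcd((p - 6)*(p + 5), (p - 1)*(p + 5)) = p + 5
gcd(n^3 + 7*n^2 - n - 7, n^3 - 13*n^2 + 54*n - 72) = 1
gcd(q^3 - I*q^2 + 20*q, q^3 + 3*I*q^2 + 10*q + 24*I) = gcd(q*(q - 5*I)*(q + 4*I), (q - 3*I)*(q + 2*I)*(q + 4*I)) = q + 4*I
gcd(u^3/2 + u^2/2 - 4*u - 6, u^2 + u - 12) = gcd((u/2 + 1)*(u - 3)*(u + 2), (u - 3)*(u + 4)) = u - 3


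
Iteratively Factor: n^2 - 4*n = (n - 4)*(n)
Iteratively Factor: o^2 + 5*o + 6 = (o + 3)*(o + 2)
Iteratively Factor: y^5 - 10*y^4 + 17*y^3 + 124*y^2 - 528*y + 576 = (y + 4)*(y^4 - 14*y^3 + 73*y^2 - 168*y + 144) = (y - 4)*(y + 4)*(y^3 - 10*y^2 + 33*y - 36) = (y - 4)*(y - 3)*(y + 4)*(y^2 - 7*y + 12) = (y - 4)*(y - 3)^2*(y + 4)*(y - 4)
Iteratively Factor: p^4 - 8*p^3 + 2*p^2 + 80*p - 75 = (p - 1)*(p^3 - 7*p^2 - 5*p + 75) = (p - 1)*(p + 3)*(p^2 - 10*p + 25) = (p - 5)*(p - 1)*(p + 3)*(p - 5)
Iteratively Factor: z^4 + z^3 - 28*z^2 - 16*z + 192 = (z + 4)*(z^3 - 3*z^2 - 16*z + 48) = (z - 4)*(z + 4)*(z^2 + z - 12) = (z - 4)*(z - 3)*(z + 4)*(z + 4)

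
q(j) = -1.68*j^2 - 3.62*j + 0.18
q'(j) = -3.36*j - 3.62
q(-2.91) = -3.51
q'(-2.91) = 6.16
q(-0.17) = 0.75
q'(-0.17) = -3.05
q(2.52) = -19.61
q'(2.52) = -12.09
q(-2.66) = -2.08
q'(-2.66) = 5.32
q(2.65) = -21.21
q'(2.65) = -12.52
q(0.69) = -3.12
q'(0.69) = -5.94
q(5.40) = -68.36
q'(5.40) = -21.76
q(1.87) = -12.46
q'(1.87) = -9.90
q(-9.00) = -103.32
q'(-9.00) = 26.62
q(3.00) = -25.80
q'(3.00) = -13.70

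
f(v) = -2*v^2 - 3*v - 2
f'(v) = -4*v - 3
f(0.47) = -3.85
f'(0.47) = -4.88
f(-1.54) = -2.12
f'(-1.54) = 3.16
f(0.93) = -6.52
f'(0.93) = -6.72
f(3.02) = -29.30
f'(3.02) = -15.08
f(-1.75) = -2.88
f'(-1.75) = 4.00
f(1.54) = -11.36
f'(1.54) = -9.16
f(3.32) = -34.00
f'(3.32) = -16.28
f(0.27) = -2.96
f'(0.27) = -4.08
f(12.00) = -326.00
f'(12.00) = -51.00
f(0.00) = -2.00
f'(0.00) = -3.00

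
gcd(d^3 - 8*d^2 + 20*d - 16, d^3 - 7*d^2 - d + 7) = 1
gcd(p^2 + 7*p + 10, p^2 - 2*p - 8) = p + 2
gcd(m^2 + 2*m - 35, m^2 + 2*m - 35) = m^2 + 2*m - 35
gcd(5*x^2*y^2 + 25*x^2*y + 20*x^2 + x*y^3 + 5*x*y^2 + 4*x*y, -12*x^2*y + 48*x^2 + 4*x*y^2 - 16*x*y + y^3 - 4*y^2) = 1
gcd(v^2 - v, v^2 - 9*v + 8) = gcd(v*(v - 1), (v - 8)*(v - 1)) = v - 1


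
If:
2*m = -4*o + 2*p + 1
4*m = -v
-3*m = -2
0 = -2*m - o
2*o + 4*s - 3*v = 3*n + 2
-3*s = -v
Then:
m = 2/3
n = -2/27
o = -4/3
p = -5/2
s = -8/9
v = -8/3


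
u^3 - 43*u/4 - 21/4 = (u - 7/2)*(u + 1/2)*(u + 3)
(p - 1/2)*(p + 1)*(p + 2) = p^3 + 5*p^2/2 + p/2 - 1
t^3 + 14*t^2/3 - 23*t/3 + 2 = (t - 1)*(t - 1/3)*(t + 6)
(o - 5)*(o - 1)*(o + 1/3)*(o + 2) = o^4 - 11*o^3/3 - 25*o^2/3 + 23*o/3 + 10/3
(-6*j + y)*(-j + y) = 6*j^2 - 7*j*y + y^2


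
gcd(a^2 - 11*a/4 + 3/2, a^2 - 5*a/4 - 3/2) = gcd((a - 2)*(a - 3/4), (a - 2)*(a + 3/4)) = a - 2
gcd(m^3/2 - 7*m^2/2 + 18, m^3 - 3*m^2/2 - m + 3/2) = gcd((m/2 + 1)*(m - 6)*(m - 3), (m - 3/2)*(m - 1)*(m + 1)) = 1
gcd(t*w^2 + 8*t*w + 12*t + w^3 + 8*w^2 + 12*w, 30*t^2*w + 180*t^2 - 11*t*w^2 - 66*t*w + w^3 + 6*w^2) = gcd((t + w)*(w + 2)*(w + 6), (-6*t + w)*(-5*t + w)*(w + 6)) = w + 6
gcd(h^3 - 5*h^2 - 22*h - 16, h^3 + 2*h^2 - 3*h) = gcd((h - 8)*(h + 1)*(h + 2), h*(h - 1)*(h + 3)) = 1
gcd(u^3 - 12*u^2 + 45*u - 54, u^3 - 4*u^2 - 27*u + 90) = u^2 - 9*u + 18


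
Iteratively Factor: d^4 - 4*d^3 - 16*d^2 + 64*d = (d)*(d^3 - 4*d^2 - 16*d + 64) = d*(d + 4)*(d^2 - 8*d + 16) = d*(d - 4)*(d + 4)*(d - 4)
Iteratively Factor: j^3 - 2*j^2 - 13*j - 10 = (j + 2)*(j^2 - 4*j - 5) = (j - 5)*(j + 2)*(j + 1)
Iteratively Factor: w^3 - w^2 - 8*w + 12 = (w - 2)*(w^2 + w - 6) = (w - 2)*(w + 3)*(w - 2)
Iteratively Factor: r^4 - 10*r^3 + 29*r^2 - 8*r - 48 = (r - 4)*(r^3 - 6*r^2 + 5*r + 12) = (r - 4)*(r - 3)*(r^2 - 3*r - 4) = (r - 4)*(r - 3)*(r + 1)*(r - 4)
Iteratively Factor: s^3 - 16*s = (s)*(s^2 - 16) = s*(s - 4)*(s + 4)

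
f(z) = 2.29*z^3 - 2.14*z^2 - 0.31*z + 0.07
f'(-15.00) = 1609.64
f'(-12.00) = 1040.33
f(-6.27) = -646.58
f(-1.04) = -4.50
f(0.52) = -0.35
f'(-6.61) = 328.15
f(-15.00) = -8205.53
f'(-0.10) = 0.19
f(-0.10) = 0.08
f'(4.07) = 96.07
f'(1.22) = 4.69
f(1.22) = 0.66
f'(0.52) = -0.68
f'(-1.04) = 11.57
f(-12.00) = -4261.49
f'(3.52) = 69.75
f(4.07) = 117.75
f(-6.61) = -752.74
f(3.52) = 72.34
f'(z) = 6.87*z^2 - 4.28*z - 0.31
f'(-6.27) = 296.61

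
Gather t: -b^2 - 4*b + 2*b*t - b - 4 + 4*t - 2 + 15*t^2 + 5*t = -b^2 - 5*b + 15*t^2 + t*(2*b + 9) - 6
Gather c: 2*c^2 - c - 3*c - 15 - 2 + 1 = 2*c^2 - 4*c - 16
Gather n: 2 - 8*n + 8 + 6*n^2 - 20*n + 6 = 6*n^2 - 28*n + 16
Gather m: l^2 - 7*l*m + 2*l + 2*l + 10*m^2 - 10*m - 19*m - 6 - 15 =l^2 + 4*l + 10*m^2 + m*(-7*l - 29) - 21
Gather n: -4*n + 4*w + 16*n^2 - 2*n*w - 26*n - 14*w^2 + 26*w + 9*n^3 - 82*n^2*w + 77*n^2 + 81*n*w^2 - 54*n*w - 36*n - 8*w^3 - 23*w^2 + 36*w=9*n^3 + n^2*(93 - 82*w) + n*(81*w^2 - 56*w - 66) - 8*w^3 - 37*w^2 + 66*w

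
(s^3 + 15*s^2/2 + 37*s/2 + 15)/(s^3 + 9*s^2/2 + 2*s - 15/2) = (s + 2)/(s - 1)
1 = 1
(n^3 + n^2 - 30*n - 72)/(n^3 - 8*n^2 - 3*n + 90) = (n + 4)/(n - 5)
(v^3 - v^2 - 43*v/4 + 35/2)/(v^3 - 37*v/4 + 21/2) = (2*v - 5)/(2*v - 3)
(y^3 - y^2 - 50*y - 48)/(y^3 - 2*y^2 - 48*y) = (y + 1)/y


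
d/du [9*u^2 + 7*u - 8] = 18*u + 7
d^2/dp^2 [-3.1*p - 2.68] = 0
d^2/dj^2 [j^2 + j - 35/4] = 2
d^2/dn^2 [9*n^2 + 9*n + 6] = 18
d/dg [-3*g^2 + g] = 1 - 6*g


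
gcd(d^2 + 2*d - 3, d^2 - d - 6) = 1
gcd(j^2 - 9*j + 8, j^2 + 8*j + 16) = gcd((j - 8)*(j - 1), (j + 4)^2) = 1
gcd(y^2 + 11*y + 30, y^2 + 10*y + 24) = y + 6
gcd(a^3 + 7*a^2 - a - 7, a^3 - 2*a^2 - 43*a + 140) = a + 7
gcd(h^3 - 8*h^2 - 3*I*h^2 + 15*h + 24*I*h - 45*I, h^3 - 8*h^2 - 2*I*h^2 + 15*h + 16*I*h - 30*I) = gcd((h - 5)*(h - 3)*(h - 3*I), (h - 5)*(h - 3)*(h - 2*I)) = h^2 - 8*h + 15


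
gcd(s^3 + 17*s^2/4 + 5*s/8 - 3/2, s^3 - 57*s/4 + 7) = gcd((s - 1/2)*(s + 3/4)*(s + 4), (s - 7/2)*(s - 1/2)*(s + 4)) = s^2 + 7*s/2 - 2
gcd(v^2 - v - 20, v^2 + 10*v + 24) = v + 4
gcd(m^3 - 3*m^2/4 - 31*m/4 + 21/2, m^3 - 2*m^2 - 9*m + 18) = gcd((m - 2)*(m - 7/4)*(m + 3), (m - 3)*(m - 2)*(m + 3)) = m^2 + m - 6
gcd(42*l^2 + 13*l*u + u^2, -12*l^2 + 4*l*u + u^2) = 6*l + u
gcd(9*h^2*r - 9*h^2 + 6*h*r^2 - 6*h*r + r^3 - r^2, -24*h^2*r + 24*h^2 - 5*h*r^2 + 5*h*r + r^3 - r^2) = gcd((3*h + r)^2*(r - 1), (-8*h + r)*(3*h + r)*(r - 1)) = 3*h*r - 3*h + r^2 - r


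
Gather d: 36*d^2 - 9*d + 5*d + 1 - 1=36*d^2 - 4*d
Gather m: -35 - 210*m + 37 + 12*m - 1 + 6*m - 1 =-192*m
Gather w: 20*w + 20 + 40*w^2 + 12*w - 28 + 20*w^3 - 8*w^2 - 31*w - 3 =20*w^3 + 32*w^2 + w - 11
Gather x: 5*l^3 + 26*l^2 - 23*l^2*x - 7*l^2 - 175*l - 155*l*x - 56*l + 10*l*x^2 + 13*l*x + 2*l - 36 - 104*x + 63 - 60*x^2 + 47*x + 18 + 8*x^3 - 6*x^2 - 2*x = 5*l^3 + 19*l^2 - 229*l + 8*x^3 + x^2*(10*l - 66) + x*(-23*l^2 - 142*l - 59) + 45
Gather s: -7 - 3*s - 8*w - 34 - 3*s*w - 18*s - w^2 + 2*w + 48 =s*(-3*w - 21) - w^2 - 6*w + 7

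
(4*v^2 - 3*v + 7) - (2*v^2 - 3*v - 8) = 2*v^2 + 15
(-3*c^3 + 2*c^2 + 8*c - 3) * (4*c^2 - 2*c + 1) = -12*c^5 + 14*c^4 + 25*c^3 - 26*c^2 + 14*c - 3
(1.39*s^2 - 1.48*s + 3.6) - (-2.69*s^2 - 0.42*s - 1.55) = 4.08*s^2 - 1.06*s + 5.15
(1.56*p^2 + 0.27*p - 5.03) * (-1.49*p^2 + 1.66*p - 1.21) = -2.3244*p^4 + 2.1873*p^3 + 6.0553*p^2 - 8.6765*p + 6.0863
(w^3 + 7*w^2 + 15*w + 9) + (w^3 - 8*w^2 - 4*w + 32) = 2*w^3 - w^2 + 11*w + 41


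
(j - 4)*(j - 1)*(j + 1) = j^3 - 4*j^2 - j + 4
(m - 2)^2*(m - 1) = m^3 - 5*m^2 + 8*m - 4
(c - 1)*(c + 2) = c^2 + c - 2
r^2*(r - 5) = r^3 - 5*r^2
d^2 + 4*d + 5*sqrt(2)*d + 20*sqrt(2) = (d + 4)*(d + 5*sqrt(2))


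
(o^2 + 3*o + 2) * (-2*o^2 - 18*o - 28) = -2*o^4 - 24*o^3 - 86*o^2 - 120*o - 56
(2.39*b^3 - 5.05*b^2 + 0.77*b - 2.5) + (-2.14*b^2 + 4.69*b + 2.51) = 2.39*b^3 - 7.19*b^2 + 5.46*b + 0.00999999999999979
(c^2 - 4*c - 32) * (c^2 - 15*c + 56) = c^4 - 19*c^3 + 84*c^2 + 256*c - 1792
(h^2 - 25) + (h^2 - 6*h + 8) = 2*h^2 - 6*h - 17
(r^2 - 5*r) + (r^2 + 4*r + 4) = 2*r^2 - r + 4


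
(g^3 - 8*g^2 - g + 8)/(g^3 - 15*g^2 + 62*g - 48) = (g + 1)/(g - 6)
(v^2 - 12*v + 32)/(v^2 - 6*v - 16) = (v - 4)/(v + 2)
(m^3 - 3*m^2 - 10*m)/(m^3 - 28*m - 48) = m*(m - 5)/(m^2 - 2*m - 24)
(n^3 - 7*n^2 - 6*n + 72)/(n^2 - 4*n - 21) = (n^2 - 10*n + 24)/(n - 7)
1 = 1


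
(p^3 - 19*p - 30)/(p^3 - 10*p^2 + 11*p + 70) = (p + 3)/(p - 7)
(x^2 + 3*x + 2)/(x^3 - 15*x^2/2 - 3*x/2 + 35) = 2*(x + 1)/(2*x^2 - 19*x + 35)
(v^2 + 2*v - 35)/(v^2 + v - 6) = (v^2 + 2*v - 35)/(v^2 + v - 6)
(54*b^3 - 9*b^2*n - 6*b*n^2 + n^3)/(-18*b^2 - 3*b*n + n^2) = -3*b + n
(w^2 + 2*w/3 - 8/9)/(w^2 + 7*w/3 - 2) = (w + 4/3)/(w + 3)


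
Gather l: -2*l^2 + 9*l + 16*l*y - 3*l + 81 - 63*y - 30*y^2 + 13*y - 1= -2*l^2 + l*(16*y + 6) - 30*y^2 - 50*y + 80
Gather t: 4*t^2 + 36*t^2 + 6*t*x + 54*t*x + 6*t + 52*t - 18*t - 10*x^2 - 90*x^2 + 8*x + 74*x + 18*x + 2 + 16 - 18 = 40*t^2 + t*(60*x + 40) - 100*x^2 + 100*x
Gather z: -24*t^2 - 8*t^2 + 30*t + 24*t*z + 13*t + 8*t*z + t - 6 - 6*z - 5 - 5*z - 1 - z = -32*t^2 + 44*t + z*(32*t - 12) - 12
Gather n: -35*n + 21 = 21 - 35*n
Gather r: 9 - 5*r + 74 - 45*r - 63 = 20 - 50*r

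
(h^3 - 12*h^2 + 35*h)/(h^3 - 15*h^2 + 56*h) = (h - 5)/(h - 8)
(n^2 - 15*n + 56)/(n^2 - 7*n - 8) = (n - 7)/(n + 1)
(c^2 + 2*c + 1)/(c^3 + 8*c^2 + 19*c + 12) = (c + 1)/(c^2 + 7*c + 12)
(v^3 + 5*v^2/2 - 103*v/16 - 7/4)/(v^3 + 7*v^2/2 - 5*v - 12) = (16*v^2 - 24*v - 7)/(8*(2*v^2 - v - 6))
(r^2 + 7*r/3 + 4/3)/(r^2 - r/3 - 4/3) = (3*r + 4)/(3*r - 4)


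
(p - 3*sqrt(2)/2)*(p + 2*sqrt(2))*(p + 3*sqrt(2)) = p^3 + 7*sqrt(2)*p^2/2 - 3*p - 18*sqrt(2)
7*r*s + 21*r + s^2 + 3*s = (7*r + s)*(s + 3)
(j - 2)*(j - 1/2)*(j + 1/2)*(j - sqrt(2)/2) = j^4 - 2*j^3 - sqrt(2)*j^3/2 - j^2/4 + sqrt(2)*j^2 + sqrt(2)*j/8 + j/2 - sqrt(2)/4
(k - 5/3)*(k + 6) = k^2 + 13*k/3 - 10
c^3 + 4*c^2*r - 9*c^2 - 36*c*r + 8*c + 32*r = (c - 8)*(c - 1)*(c + 4*r)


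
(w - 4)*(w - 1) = w^2 - 5*w + 4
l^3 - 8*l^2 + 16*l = l*(l - 4)^2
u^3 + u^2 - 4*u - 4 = (u - 2)*(u + 1)*(u + 2)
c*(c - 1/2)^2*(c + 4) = c^4 + 3*c^3 - 15*c^2/4 + c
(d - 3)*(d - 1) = d^2 - 4*d + 3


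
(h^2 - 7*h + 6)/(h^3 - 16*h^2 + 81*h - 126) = (h - 1)/(h^2 - 10*h + 21)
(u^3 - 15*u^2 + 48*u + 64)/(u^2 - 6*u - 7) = (u^2 - 16*u + 64)/(u - 7)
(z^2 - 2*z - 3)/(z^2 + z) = (z - 3)/z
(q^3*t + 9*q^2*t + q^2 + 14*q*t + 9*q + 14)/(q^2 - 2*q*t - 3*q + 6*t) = (q^3*t + 9*q^2*t + q^2 + 14*q*t + 9*q + 14)/(q^2 - 2*q*t - 3*q + 6*t)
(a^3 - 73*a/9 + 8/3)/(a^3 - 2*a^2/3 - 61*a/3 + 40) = (a^2 + 8*a/3 - 1)/(a^2 + 2*a - 15)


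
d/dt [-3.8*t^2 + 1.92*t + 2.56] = 1.92 - 7.6*t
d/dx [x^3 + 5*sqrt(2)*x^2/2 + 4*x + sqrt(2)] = 3*x^2 + 5*sqrt(2)*x + 4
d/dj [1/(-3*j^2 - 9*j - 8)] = 3*(2*j + 3)/(3*j^2 + 9*j + 8)^2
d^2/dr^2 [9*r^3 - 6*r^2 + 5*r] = 54*r - 12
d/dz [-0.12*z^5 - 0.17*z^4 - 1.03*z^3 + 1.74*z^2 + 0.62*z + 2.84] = -0.6*z^4 - 0.68*z^3 - 3.09*z^2 + 3.48*z + 0.62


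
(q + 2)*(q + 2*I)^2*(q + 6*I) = q^4 + 2*q^3 + 10*I*q^3 - 28*q^2 + 20*I*q^2 - 56*q - 24*I*q - 48*I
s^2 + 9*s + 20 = (s + 4)*(s + 5)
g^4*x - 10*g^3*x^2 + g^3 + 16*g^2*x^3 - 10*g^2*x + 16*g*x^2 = g*(g - 8*x)*(g - 2*x)*(g*x + 1)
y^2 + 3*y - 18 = (y - 3)*(y + 6)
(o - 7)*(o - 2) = o^2 - 9*o + 14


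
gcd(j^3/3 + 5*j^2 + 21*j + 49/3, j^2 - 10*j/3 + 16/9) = 1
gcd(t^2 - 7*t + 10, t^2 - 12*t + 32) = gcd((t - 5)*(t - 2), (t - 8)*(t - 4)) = 1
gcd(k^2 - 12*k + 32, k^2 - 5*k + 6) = 1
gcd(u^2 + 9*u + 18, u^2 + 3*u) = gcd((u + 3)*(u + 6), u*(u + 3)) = u + 3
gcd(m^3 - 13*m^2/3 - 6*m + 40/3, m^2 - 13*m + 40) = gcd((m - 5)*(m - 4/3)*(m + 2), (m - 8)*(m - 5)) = m - 5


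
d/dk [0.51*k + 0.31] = 0.510000000000000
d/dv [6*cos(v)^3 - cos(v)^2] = 2*(1 - 9*cos(v))*sin(v)*cos(v)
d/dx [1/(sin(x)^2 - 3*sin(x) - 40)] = (3 - 2*sin(x))*cos(x)/((sin(x) - 8)^2*(sin(x) + 5)^2)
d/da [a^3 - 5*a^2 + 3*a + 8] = 3*a^2 - 10*a + 3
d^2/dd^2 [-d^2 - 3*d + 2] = -2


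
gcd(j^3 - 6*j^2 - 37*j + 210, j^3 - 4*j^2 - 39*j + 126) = j^2 - j - 42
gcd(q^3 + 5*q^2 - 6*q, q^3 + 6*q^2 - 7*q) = q^2 - q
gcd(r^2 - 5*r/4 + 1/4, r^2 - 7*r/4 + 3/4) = r - 1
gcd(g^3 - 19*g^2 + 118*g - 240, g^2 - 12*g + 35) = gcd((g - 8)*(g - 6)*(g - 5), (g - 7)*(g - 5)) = g - 5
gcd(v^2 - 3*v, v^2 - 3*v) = v^2 - 3*v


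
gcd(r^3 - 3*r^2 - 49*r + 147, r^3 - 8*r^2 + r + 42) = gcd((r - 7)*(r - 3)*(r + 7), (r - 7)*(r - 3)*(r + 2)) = r^2 - 10*r + 21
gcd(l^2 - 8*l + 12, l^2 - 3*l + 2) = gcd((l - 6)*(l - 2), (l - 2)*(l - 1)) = l - 2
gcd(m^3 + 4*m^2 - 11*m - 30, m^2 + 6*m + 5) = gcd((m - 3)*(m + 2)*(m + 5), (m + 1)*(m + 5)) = m + 5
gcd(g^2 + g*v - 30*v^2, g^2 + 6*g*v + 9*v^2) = 1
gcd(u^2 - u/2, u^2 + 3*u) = u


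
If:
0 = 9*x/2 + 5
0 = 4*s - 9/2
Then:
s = 9/8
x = -10/9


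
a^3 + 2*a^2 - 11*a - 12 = (a - 3)*(a + 1)*(a + 4)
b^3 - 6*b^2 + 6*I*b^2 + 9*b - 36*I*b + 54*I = (b - 3)^2*(b + 6*I)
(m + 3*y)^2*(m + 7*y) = m^3 + 13*m^2*y + 51*m*y^2 + 63*y^3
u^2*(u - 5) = u^3 - 5*u^2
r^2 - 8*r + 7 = (r - 7)*(r - 1)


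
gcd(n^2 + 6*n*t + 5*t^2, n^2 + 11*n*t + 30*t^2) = n + 5*t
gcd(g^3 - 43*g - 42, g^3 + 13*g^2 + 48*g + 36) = g^2 + 7*g + 6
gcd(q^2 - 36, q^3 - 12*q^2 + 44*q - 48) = q - 6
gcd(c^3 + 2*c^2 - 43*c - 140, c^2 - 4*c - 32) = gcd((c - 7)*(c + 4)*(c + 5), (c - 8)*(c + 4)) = c + 4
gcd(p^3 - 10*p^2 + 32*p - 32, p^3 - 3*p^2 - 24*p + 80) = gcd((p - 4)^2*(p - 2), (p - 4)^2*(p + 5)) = p^2 - 8*p + 16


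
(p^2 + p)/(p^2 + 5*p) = (p + 1)/(p + 5)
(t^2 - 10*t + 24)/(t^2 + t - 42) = (t - 4)/(t + 7)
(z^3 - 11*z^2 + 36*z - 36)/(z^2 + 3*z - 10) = (z^2 - 9*z + 18)/(z + 5)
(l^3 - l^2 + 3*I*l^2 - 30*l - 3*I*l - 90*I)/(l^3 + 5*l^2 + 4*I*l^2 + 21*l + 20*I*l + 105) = (l^2 + 3*l*(-2 + I) - 18*I)/(l^2 + 4*I*l + 21)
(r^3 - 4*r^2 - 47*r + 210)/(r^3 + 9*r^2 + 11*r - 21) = (r^2 - 11*r + 30)/(r^2 + 2*r - 3)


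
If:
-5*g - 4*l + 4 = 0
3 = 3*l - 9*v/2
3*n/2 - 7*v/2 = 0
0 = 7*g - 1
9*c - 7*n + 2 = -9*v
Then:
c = -181/567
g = 1/7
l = 23/28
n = -5/18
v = -5/42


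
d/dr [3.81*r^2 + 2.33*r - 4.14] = 7.62*r + 2.33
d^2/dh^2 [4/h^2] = 24/h^4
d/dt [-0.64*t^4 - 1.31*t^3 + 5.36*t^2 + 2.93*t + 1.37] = -2.56*t^3 - 3.93*t^2 + 10.72*t + 2.93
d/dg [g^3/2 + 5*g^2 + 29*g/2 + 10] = 3*g^2/2 + 10*g + 29/2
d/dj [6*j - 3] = 6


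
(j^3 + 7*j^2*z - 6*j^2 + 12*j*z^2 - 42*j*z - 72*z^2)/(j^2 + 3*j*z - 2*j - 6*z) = (j^2 + 4*j*z - 6*j - 24*z)/(j - 2)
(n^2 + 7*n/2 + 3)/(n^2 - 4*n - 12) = (n + 3/2)/(n - 6)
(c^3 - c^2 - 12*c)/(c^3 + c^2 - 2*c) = (c^2 - c - 12)/(c^2 + c - 2)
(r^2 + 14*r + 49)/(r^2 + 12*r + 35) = (r + 7)/(r + 5)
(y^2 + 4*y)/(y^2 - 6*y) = (y + 4)/(y - 6)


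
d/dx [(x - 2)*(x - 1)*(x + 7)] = 3*x^2 + 8*x - 19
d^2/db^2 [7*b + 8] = 0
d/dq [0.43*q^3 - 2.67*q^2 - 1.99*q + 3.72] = 1.29*q^2 - 5.34*q - 1.99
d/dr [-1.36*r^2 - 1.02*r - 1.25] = -2.72*r - 1.02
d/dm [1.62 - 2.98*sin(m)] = -2.98*cos(m)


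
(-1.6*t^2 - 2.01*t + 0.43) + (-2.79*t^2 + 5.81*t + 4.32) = -4.39*t^2 + 3.8*t + 4.75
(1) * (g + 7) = g + 7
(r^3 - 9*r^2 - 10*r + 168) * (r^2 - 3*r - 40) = r^5 - 12*r^4 - 23*r^3 + 558*r^2 - 104*r - 6720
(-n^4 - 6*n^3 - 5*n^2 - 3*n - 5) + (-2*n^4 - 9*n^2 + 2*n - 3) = -3*n^4 - 6*n^3 - 14*n^2 - n - 8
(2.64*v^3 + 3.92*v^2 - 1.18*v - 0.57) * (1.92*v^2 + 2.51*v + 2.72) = 5.0688*v^5 + 14.1528*v^4 + 14.7544*v^3 + 6.6062*v^2 - 4.6403*v - 1.5504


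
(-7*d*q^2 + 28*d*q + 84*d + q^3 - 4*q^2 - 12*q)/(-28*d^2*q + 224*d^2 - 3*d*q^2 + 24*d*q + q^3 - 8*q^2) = (q^2 - 4*q - 12)/(4*d*q - 32*d + q^2 - 8*q)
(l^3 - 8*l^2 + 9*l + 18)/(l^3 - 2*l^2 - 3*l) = (l - 6)/l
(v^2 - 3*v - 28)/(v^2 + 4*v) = (v - 7)/v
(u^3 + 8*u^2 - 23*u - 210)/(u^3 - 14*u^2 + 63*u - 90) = (u^2 + 13*u + 42)/(u^2 - 9*u + 18)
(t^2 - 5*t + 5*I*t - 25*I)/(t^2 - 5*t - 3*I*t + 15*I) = (t + 5*I)/(t - 3*I)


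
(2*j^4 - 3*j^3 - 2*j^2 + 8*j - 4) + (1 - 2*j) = 2*j^4 - 3*j^3 - 2*j^2 + 6*j - 3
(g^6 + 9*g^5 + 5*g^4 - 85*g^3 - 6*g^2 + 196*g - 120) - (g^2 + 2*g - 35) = g^6 + 9*g^5 + 5*g^4 - 85*g^3 - 7*g^2 + 194*g - 85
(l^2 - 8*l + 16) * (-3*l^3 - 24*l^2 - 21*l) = -3*l^5 + 123*l^3 - 216*l^2 - 336*l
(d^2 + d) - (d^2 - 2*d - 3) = 3*d + 3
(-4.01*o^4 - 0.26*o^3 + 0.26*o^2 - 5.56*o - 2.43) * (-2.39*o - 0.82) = 9.5839*o^5 + 3.9096*o^4 - 0.4082*o^3 + 13.0752*o^2 + 10.3669*o + 1.9926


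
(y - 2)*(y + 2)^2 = y^3 + 2*y^2 - 4*y - 8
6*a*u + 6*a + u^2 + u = (6*a + u)*(u + 1)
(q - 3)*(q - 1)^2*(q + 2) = q^4 - 3*q^3 - 3*q^2 + 11*q - 6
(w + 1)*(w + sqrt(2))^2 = w^3 + w^2 + 2*sqrt(2)*w^2 + 2*w + 2*sqrt(2)*w + 2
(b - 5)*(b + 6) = b^2 + b - 30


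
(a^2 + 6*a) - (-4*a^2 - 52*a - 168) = 5*a^2 + 58*a + 168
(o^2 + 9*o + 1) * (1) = o^2 + 9*o + 1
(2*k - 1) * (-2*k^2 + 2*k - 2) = -4*k^3 + 6*k^2 - 6*k + 2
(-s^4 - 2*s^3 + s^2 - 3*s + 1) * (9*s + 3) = -9*s^5 - 21*s^4 + 3*s^3 - 24*s^2 + 3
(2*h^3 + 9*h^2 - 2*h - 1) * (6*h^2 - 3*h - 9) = 12*h^5 + 48*h^4 - 57*h^3 - 81*h^2 + 21*h + 9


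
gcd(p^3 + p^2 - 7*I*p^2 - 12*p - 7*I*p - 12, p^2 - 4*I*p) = p - 4*I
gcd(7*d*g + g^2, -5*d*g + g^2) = g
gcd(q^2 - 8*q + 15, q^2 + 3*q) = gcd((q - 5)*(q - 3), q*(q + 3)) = 1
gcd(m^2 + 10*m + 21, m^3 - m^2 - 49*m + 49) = m + 7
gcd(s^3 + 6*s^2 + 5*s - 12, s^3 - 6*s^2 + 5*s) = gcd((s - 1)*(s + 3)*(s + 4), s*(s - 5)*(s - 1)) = s - 1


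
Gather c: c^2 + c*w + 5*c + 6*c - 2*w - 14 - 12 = c^2 + c*(w + 11) - 2*w - 26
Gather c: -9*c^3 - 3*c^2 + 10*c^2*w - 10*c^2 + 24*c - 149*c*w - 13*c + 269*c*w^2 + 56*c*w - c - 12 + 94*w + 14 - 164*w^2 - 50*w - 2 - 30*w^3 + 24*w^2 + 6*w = -9*c^3 + c^2*(10*w - 13) + c*(269*w^2 - 93*w + 10) - 30*w^3 - 140*w^2 + 50*w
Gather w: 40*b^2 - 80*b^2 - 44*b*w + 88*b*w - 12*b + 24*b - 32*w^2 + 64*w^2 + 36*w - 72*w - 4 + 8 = -40*b^2 + 12*b + 32*w^2 + w*(44*b - 36) + 4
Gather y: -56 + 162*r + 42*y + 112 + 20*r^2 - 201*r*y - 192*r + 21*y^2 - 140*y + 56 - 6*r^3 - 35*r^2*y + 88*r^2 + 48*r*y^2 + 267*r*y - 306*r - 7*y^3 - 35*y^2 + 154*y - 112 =-6*r^3 + 108*r^2 - 336*r - 7*y^3 + y^2*(48*r - 14) + y*(-35*r^2 + 66*r + 56)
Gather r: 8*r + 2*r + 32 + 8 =10*r + 40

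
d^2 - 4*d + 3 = (d - 3)*(d - 1)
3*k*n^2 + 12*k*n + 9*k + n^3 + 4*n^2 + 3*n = (3*k + n)*(n + 1)*(n + 3)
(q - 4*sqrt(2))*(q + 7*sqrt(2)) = q^2 + 3*sqrt(2)*q - 56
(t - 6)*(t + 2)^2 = t^3 - 2*t^2 - 20*t - 24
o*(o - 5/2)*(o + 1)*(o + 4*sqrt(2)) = o^4 - 3*o^3/2 + 4*sqrt(2)*o^3 - 6*sqrt(2)*o^2 - 5*o^2/2 - 10*sqrt(2)*o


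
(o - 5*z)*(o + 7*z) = o^2 + 2*o*z - 35*z^2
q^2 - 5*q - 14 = (q - 7)*(q + 2)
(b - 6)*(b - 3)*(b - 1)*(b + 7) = b^4 - 3*b^3 - 43*b^2 + 171*b - 126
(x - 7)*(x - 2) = x^2 - 9*x + 14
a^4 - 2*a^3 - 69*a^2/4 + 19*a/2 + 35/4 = (a - 5)*(a - 1)*(a + 1/2)*(a + 7/2)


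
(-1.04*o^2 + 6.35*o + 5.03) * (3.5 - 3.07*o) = 3.1928*o^3 - 23.1345*o^2 + 6.7829*o + 17.605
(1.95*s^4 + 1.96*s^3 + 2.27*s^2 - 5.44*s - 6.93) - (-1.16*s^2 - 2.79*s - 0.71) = 1.95*s^4 + 1.96*s^3 + 3.43*s^2 - 2.65*s - 6.22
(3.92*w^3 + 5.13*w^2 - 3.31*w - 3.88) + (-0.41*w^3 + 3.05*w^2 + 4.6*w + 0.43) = 3.51*w^3 + 8.18*w^2 + 1.29*w - 3.45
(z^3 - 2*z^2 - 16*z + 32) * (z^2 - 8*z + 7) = z^5 - 10*z^4 + 7*z^3 + 146*z^2 - 368*z + 224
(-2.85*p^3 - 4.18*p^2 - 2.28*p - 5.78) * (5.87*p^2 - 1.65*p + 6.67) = -16.7295*p^5 - 19.8341*p^4 - 25.4961*p^3 - 58.0472*p^2 - 5.6706*p - 38.5526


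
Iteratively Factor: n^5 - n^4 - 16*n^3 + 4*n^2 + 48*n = (n - 2)*(n^4 + n^3 - 14*n^2 - 24*n) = n*(n - 2)*(n^3 + n^2 - 14*n - 24) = n*(n - 2)*(n + 3)*(n^2 - 2*n - 8) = n*(n - 4)*(n - 2)*(n + 3)*(n + 2)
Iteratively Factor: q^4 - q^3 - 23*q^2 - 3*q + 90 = (q + 3)*(q^3 - 4*q^2 - 11*q + 30) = (q - 2)*(q + 3)*(q^2 - 2*q - 15) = (q - 2)*(q + 3)^2*(q - 5)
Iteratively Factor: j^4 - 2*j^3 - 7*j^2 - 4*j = (j)*(j^3 - 2*j^2 - 7*j - 4) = j*(j - 4)*(j^2 + 2*j + 1) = j*(j - 4)*(j + 1)*(j + 1)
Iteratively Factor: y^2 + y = (y + 1)*(y)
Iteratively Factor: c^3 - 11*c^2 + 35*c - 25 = (c - 5)*(c^2 - 6*c + 5) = (c - 5)^2*(c - 1)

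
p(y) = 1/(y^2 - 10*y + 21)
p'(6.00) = -0.22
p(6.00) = -0.33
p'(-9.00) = 0.00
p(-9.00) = 0.01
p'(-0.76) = 0.01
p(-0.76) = 0.03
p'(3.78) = 0.39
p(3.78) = -0.40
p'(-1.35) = 0.01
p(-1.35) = 0.03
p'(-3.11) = 0.00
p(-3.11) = 0.02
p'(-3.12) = 0.00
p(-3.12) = 0.02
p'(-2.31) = 0.01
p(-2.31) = 0.02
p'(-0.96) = 0.01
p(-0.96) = 0.03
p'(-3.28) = 0.00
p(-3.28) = 0.02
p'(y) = (10 - 2*y)/(y^2 - 10*y + 21)^2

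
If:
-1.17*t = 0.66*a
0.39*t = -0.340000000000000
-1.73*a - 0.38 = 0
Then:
No Solution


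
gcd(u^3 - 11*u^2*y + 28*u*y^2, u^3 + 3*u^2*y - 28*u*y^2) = -u^2 + 4*u*y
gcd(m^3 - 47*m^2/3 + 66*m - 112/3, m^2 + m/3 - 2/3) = m - 2/3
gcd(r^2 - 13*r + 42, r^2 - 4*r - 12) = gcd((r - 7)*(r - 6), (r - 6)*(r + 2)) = r - 6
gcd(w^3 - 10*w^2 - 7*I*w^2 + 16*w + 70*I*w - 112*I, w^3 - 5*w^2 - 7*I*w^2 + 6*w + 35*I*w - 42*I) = w^2 + w*(-2 - 7*I) + 14*I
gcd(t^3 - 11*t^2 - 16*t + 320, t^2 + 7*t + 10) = t + 5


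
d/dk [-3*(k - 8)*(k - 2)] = 30 - 6*k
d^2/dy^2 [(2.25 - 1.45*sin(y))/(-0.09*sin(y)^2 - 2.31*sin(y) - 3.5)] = (-0.011745*sin(y)^5 + 0.374355*sin(y)^4 + 4.167315*sin(y)^3 + 20.785125*sin(y)^2 - 41.5009*sin(y) - 46.04145)/(0.09*sin(y)^2 + 2.31*sin(y) + 3.5)^3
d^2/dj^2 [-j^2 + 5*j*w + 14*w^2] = -2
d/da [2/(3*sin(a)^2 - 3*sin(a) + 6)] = 2*(1 - 2*sin(a))*cos(a)/(3*(sin(a)^2 - sin(a) + 2)^2)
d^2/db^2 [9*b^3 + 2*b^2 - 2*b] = 54*b + 4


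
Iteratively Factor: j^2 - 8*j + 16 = (j - 4)*(j - 4)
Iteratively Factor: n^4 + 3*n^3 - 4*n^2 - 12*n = (n - 2)*(n^3 + 5*n^2 + 6*n) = (n - 2)*(n + 3)*(n^2 + 2*n) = n*(n - 2)*(n + 3)*(n + 2)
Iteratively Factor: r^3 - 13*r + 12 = (r - 3)*(r^2 + 3*r - 4) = (r - 3)*(r - 1)*(r + 4)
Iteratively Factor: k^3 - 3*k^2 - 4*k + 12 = (k + 2)*(k^2 - 5*k + 6) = (k - 3)*(k + 2)*(k - 2)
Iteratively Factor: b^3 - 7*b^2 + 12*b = (b)*(b^2 - 7*b + 12) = b*(b - 4)*(b - 3)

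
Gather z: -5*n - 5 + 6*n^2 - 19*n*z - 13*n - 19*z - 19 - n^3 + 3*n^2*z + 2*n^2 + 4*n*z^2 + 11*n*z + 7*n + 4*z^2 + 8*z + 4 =-n^3 + 8*n^2 - 11*n + z^2*(4*n + 4) + z*(3*n^2 - 8*n - 11) - 20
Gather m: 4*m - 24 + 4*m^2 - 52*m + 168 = 4*m^2 - 48*m + 144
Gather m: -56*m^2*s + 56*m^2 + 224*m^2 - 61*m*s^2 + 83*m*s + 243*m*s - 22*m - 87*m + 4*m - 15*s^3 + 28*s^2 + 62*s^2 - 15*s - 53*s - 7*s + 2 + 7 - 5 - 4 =m^2*(280 - 56*s) + m*(-61*s^2 + 326*s - 105) - 15*s^3 + 90*s^2 - 75*s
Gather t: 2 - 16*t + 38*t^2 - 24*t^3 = -24*t^3 + 38*t^2 - 16*t + 2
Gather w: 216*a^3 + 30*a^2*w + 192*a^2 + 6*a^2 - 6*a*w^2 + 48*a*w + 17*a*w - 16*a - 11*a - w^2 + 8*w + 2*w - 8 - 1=216*a^3 + 198*a^2 - 27*a + w^2*(-6*a - 1) + w*(30*a^2 + 65*a + 10) - 9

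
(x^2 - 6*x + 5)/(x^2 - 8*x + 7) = (x - 5)/(x - 7)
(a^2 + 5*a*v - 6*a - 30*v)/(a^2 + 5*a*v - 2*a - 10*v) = (a - 6)/(a - 2)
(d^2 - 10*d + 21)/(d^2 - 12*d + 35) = (d - 3)/(d - 5)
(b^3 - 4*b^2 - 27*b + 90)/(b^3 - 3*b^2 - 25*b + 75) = (b - 6)/(b - 5)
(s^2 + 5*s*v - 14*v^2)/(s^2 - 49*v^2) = (s - 2*v)/(s - 7*v)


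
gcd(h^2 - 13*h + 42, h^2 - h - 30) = h - 6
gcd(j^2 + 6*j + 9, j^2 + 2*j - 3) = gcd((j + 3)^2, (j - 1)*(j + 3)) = j + 3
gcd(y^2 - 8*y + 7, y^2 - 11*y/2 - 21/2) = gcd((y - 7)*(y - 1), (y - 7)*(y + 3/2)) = y - 7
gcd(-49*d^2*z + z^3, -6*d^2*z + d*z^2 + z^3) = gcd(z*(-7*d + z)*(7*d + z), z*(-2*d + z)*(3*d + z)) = z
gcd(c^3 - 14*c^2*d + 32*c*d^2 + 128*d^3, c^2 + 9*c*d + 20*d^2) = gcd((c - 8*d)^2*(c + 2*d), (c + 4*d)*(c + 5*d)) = 1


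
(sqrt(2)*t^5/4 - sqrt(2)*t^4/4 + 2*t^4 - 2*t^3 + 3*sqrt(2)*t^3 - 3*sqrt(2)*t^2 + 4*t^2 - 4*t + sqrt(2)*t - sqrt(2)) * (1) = sqrt(2)*t^5/4 - sqrt(2)*t^4/4 + 2*t^4 - 2*t^3 + 3*sqrt(2)*t^3 - 3*sqrt(2)*t^2 + 4*t^2 - 4*t + sqrt(2)*t - sqrt(2)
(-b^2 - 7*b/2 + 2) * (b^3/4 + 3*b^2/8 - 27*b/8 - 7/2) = -b^5/4 - 5*b^4/4 + 41*b^3/16 + 257*b^2/16 + 11*b/2 - 7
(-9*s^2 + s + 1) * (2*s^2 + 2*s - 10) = -18*s^4 - 16*s^3 + 94*s^2 - 8*s - 10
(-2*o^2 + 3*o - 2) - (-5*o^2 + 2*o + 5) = 3*o^2 + o - 7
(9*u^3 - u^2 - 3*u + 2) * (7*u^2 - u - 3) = 63*u^5 - 16*u^4 - 47*u^3 + 20*u^2 + 7*u - 6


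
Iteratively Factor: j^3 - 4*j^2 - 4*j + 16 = (j - 4)*(j^2 - 4) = (j - 4)*(j + 2)*(j - 2)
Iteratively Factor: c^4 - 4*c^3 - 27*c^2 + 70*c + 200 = (c + 2)*(c^3 - 6*c^2 - 15*c + 100) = (c - 5)*(c + 2)*(c^2 - c - 20) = (c - 5)^2*(c + 2)*(c + 4)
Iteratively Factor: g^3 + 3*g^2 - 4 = (g + 2)*(g^2 + g - 2) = (g + 2)^2*(g - 1)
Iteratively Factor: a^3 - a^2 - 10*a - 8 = (a - 4)*(a^2 + 3*a + 2) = (a - 4)*(a + 1)*(a + 2)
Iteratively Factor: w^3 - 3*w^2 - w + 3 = (w - 1)*(w^2 - 2*w - 3) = (w - 3)*(w - 1)*(w + 1)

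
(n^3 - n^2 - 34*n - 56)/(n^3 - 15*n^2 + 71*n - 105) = (n^2 + 6*n + 8)/(n^2 - 8*n + 15)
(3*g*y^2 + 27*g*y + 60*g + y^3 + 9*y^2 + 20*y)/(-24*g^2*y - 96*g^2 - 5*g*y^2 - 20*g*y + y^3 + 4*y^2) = (y + 5)/(-8*g + y)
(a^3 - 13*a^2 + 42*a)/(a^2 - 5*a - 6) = a*(a - 7)/(a + 1)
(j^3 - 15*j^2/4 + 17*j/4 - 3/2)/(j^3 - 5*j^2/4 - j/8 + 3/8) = 2*(j - 2)/(2*j + 1)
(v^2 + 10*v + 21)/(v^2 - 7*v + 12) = (v^2 + 10*v + 21)/(v^2 - 7*v + 12)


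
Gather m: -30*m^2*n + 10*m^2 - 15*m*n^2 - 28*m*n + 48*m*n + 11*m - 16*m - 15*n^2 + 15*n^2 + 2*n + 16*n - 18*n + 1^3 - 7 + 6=m^2*(10 - 30*n) + m*(-15*n^2 + 20*n - 5)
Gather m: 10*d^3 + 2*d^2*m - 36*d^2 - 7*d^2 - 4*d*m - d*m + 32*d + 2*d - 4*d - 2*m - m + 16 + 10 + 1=10*d^3 - 43*d^2 + 30*d + m*(2*d^2 - 5*d - 3) + 27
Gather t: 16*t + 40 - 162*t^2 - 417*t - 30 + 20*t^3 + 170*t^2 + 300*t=20*t^3 + 8*t^2 - 101*t + 10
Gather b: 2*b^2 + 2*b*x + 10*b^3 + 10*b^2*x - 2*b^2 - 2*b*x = 10*b^3 + 10*b^2*x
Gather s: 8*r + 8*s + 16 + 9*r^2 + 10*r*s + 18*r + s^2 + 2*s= 9*r^2 + 26*r + s^2 + s*(10*r + 10) + 16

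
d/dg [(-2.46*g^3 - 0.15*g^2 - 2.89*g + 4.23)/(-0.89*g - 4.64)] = (4.3788*g^3 + 34.3767*g^2 + 1.392*g + 17.1743)/(0.7921*g^2 + 8.2592*g + 21.5296)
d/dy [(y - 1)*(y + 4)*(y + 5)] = 3*y^2 + 16*y + 11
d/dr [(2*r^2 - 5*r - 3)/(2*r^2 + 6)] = (5*r^2 + 18*r - 15)/(2*(r^4 + 6*r^2 + 9))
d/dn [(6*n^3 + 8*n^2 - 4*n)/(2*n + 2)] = (6*n^3 + 13*n^2 + 8*n - 2)/(n^2 + 2*n + 1)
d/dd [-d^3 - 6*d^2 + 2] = 3*d*(-d - 4)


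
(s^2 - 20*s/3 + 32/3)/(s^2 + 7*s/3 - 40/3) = (s - 4)/(s + 5)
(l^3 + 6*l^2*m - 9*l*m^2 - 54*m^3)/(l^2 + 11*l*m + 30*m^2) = (l^2 - 9*m^2)/(l + 5*m)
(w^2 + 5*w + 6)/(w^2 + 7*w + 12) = (w + 2)/(w + 4)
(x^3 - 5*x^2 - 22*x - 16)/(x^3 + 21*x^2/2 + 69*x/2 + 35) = 2*(x^2 - 7*x - 8)/(2*x^2 + 17*x + 35)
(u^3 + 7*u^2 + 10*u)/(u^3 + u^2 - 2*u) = (u + 5)/(u - 1)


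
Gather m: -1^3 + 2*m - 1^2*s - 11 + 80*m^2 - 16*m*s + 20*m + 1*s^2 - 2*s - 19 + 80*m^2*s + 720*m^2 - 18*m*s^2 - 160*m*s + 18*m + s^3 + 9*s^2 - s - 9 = m^2*(80*s + 800) + m*(-18*s^2 - 176*s + 40) + s^3 + 10*s^2 - 4*s - 40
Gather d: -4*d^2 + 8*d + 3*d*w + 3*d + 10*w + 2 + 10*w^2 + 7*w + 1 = -4*d^2 + d*(3*w + 11) + 10*w^2 + 17*w + 3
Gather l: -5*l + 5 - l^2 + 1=-l^2 - 5*l + 6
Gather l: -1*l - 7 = -l - 7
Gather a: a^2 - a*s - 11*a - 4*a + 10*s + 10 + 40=a^2 + a*(-s - 15) + 10*s + 50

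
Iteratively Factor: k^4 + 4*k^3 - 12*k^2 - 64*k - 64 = (k + 2)*(k^3 + 2*k^2 - 16*k - 32) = (k - 4)*(k + 2)*(k^2 + 6*k + 8) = (k - 4)*(k + 2)*(k + 4)*(k + 2)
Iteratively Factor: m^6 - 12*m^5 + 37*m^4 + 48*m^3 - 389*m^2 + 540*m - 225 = (m - 1)*(m^5 - 11*m^4 + 26*m^3 + 74*m^2 - 315*m + 225) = (m - 3)*(m - 1)*(m^4 - 8*m^3 + 2*m^2 + 80*m - 75) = (m - 3)*(m - 1)*(m + 3)*(m^3 - 11*m^2 + 35*m - 25) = (m - 3)*(m - 1)^2*(m + 3)*(m^2 - 10*m + 25) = (m - 5)*(m - 3)*(m - 1)^2*(m + 3)*(m - 5)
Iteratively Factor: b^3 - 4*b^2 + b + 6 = (b - 2)*(b^2 - 2*b - 3) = (b - 2)*(b + 1)*(b - 3)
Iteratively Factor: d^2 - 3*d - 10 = (d - 5)*(d + 2)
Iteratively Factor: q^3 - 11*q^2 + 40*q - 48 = (q - 4)*(q^2 - 7*q + 12) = (q - 4)^2*(q - 3)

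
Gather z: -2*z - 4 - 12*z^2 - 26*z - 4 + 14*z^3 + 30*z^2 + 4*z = 14*z^3 + 18*z^2 - 24*z - 8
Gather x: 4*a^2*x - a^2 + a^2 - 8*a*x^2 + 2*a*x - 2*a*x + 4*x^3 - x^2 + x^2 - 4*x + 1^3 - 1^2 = -8*a*x^2 + 4*x^3 + x*(4*a^2 - 4)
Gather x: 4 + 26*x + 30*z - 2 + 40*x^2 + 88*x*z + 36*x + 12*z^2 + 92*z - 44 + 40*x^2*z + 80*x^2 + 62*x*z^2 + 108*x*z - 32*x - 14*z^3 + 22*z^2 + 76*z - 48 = x^2*(40*z + 120) + x*(62*z^2 + 196*z + 30) - 14*z^3 + 34*z^2 + 198*z - 90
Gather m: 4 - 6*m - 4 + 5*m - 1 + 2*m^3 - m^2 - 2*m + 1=2*m^3 - m^2 - 3*m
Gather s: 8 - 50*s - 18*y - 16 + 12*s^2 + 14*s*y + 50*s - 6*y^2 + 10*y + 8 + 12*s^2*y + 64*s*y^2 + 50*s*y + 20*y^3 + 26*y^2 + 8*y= s^2*(12*y + 12) + s*(64*y^2 + 64*y) + 20*y^3 + 20*y^2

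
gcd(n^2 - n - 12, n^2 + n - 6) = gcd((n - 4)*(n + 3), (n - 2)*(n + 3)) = n + 3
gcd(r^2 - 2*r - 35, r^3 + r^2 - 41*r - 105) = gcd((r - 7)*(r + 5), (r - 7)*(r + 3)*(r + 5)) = r^2 - 2*r - 35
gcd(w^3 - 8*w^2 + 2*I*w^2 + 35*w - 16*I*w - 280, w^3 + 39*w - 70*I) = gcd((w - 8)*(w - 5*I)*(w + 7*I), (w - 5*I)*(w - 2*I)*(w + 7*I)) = w^2 + 2*I*w + 35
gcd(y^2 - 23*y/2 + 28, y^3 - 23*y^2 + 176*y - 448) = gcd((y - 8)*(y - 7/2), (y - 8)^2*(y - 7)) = y - 8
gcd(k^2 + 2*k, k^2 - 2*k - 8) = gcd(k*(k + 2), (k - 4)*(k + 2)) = k + 2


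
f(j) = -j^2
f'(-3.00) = 6.00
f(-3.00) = -9.00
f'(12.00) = -24.00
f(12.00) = -144.00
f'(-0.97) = 1.94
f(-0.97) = -0.94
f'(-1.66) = 3.32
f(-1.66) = -2.76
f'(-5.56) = 11.12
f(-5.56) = -30.91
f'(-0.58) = 1.16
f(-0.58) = -0.34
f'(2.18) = -4.36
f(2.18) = -4.75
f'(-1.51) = 3.02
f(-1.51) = -2.28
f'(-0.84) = 1.68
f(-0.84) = -0.71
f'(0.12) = -0.24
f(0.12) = -0.01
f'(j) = -2*j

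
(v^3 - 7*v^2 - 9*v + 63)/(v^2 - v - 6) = (v^2 - 4*v - 21)/(v + 2)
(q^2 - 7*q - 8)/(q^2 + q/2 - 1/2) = 2*(q - 8)/(2*q - 1)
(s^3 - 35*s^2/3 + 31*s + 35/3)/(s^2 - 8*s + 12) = (3*s^3 - 35*s^2 + 93*s + 35)/(3*(s^2 - 8*s + 12))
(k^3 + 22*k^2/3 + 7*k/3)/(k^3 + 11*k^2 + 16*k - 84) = k*(3*k + 1)/(3*(k^2 + 4*k - 12))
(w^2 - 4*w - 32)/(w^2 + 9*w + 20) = (w - 8)/(w + 5)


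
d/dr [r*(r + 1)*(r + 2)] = 3*r^2 + 6*r + 2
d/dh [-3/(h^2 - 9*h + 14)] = 3*(2*h - 9)/(h^2 - 9*h + 14)^2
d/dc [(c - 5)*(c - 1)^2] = (c - 1)*(3*c - 11)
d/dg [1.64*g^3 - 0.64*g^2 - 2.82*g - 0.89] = 4.92*g^2 - 1.28*g - 2.82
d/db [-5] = 0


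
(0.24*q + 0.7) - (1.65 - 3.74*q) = 3.98*q - 0.95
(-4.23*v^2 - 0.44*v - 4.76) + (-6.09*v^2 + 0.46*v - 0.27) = -10.32*v^2 + 0.02*v - 5.03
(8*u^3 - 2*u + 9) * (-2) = -16*u^3 + 4*u - 18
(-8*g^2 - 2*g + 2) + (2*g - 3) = -8*g^2 - 1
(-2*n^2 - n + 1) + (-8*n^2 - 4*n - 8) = -10*n^2 - 5*n - 7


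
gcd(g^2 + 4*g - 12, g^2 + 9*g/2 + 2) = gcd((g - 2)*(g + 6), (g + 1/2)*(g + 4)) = 1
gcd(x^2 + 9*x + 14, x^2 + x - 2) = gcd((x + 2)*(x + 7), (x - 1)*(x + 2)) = x + 2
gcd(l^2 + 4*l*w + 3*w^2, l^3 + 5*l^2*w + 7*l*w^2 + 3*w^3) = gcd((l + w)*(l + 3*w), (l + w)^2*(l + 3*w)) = l^2 + 4*l*w + 3*w^2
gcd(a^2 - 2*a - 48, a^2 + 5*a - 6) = a + 6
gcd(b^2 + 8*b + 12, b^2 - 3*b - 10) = b + 2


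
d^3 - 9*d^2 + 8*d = d*(d - 8)*(d - 1)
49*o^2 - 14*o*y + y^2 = (-7*o + y)^2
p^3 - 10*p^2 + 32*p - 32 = (p - 4)^2*(p - 2)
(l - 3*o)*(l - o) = l^2 - 4*l*o + 3*o^2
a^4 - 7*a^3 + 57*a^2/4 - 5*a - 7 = (a - 7/2)*(a - 2)^2*(a + 1/2)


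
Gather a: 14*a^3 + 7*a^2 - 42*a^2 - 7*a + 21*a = 14*a^3 - 35*a^2 + 14*a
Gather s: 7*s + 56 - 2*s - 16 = 5*s + 40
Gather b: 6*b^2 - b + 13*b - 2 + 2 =6*b^2 + 12*b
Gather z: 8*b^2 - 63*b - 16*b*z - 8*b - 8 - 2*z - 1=8*b^2 - 71*b + z*(-16*b - 2) - 9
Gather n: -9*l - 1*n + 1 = -9*l - n + 1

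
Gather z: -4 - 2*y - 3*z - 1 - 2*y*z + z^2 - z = -2*y + z^2 + z*(-2*y - 4) - 5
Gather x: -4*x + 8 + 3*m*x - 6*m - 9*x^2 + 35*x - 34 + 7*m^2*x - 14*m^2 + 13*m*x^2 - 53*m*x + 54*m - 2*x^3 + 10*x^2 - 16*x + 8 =-14*m^2 + 48*m - 2*x^3 + x^2*(13*m + 1) + x*(7*m^2 - 50*m + 15) - 18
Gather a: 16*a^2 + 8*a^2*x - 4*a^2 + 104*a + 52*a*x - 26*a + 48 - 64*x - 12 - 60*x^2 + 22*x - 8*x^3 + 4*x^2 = a^2*(8*x + 12) + a*(52*x + 78) - 8*x^3 - 56*x^2 - 42*x + 36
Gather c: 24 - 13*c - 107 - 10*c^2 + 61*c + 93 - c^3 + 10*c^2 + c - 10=-c^3 + 49*c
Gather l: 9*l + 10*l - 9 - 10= 19*l - 19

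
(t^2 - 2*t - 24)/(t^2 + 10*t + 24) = (t - 6)/(t + 6)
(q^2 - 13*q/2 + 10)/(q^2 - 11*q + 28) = (q - 5/2)/(q - 7)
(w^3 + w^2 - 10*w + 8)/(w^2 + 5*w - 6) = (w^2 + 2*w - 8)/(w + 6)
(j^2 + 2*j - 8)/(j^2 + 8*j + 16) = (j - 2)/(j + 4)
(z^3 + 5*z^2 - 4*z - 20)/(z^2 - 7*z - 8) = (-z^3 - 5*z^2 + 4*z + 20)/(-z^2 + 7*z + 8)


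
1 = 1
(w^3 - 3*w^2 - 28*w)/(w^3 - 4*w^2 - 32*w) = (w - 7)/(w - 8)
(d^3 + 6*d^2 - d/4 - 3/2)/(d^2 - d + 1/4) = (2*d^2 + 13*d + 6)/(2*d - 1)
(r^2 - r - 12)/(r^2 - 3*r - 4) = (r + 3)/(r + 1)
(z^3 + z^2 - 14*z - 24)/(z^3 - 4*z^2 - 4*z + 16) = (z + 3)/(z - 2)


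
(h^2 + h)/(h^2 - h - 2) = h/(h - 2)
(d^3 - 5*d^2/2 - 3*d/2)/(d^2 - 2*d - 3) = d*(2*d + 1)/(2*(d + 1))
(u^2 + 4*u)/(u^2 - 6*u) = (u + 4)/(u - 6)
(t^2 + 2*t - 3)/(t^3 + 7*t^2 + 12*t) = (t - 1)/(t*(t + 4))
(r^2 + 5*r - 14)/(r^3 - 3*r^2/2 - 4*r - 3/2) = 2*(-r^2 - 5*r + 14)/(-2*r^3 + 3*r^2 + 8*r + 3)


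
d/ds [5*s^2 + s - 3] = 10*s + 1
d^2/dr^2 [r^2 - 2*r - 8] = 2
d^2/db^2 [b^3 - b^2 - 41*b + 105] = 6*b - 2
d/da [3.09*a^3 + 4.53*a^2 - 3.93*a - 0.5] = 9.27*a^2 + 9.06*a - 3.93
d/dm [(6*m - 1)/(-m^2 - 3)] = 2*(3*m^2 - m - 9)/(m^4 + 6*m^2 + 9)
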